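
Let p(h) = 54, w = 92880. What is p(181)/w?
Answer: 1/1720 ≈ 0.00058139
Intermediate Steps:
p(181)/w = 54/92880 = 54*(1/92880) = 1/1720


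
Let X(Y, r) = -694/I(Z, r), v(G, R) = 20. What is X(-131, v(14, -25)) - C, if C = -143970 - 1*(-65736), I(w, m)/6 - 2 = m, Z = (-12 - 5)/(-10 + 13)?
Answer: 5163097/66 ≈ 78229.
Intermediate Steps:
Z = -17/3 ≈ -5.6667
I(w, m) = 12 + 6*m
X(Y, r) = -694/(12 + 6*r)
C = -78234 (C = -143970 + 65736 = -78234)
X(-131, v(14, -25)) - C = -347/(6 + 3*20) - 1*(-78234) = -347/(6 + 60) + 78234 = -347/66 + 78234 = 5163097/66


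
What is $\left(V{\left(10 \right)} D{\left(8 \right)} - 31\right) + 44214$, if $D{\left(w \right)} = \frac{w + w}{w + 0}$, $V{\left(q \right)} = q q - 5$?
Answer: $44373$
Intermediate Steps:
$V{\left(q \right)} = -5 + q^{2}$ ($V{\left(q \right)} = q^{2} - 5 = -5 + q^{2}$)
$D{\left(w \right)} = 2$ ($D{\left(w \right)} = \frac{2 w}{w} = 2$)
$\left(V{\left(10 \right)} D{\left(8 \right)} - 31\right) + 44214 = \left(\left(-5 + 10^{2}\right) 2 - 31\right) + 44214 = \left(\left(-5 + 100\right) 2 - 31\right) + 44214 = \left(95 \cdot 2 - 31\right) + 44214 = \left(190 - 31\right) + 44214 = 159 + 44214 = 44373$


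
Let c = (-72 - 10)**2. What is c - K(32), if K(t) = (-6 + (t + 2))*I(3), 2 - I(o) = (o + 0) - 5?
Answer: 6612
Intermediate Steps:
I(o) = 7 - o (I(o) = 2 - ((o + 0) - 5) = 2 - (o - 5) = 2 - (-5 + o) = 2 + (5 - o) = 7 - o)
K(t) = -16 + 4*t (K(t) = (-6 + (t + 2))*(7 - 1*3) = (-6 + (2 + t))*(7 - 3) = (-4 + t)*4 = -16 + 4*t)
c = 6724 (c = (-82)**2 = 6724)
c - K(32) = 6724 - (-16 + 4*32) = 6724 - (-16 + 128) = 6724 - 1*112 = 6724 - 112 = 6612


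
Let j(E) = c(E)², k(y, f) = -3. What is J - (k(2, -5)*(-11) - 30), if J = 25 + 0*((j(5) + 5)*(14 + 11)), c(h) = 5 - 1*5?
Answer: 22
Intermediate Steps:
c(h) = 0 (c(h) = 5 - 5 = 0)
j(E) = 0 (j(E) = 0² = 0)
J = 25 (J = 25 + 0*((0 + 5)*(14 + 11)) = 25 + 0*(5*25) = 25 + 0*125 = 25 + 0 = 25)
J - (k(2, -5)*(-11) - 30) = 25 - (-3*(-11) - 30) = 25 - (33 - 30) = 25 - 1*3 = 25 - 3 = 22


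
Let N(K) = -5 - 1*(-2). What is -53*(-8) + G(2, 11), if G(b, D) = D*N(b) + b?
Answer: 393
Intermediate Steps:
N(K) = -3 (N(K) = -5 + 2 = -3)
G(b, D) = b - 3*D (G(b, D) = D*(-3) + b = -3*D + b = b - 3*D)
-53*(-8) + G(2, 11) = -53*(-8) + (2 - 3*11) = 424 + (2 - 33) = 424 - 31 = 393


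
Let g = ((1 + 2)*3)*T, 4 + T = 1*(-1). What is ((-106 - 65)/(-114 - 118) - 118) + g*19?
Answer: -225565/232 ≈ -972.26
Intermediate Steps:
T = -5 (T = -4 + 1*(-1) = -4 - 1 = -5)
g = -45 (g = ((1 + 2)*3)*(-5) = (3*3)*(-5) = 9*(-5) = -45)
((-106 - 65)/(-114 - 118) - 118) + g*19 = ((-106 - 65)/(-114 - 118) - 118) - 45*19 = (-171/(-232) - 118) - 855 = (-171*(-1/232) - 118) - 855 = (171/232 - 118) - 855 = -27205/232 - 855 = -225565/232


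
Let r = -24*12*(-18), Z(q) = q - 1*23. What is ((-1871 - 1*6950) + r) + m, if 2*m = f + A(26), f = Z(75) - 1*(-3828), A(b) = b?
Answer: -1684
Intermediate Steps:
Z(q) = -23 + q (Z(q) = q - 23 = -23 + q)
f = 3880 (f = (-23 + 75) - 1*(-3828) = 52 + 3828 = 3880)
r = 5184 (r = -288*(-18) = 5184)
m = 1953 (m = (3880 + 26)/2 = (½)*3906 = 1953)
((-1871 - 1*6950) + r) + m = ((-1871 - 1*6950) + 5184) + 1953 = ((-1871 - 6950) + 5184) + 1953 = (-8821 + 5184) + 1953 = -3637 + 1953 = -1684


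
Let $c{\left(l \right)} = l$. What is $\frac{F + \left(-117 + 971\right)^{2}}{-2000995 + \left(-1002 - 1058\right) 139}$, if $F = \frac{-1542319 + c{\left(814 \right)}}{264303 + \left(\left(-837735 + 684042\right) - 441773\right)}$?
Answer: $- \frac{34503430859}{108211531515} \approx -0.31885$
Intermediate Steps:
$F = \frac{220215}{47309}$ ($F = \frac{-1542319 + 814}{264303 + \left(\left(-837735 + 684042\right) - 441773\right)} = - \frac{1541505}{264303 - 595466} = - \frac{1541505}{-331163} = \left(-1541505\right) \left(- \frac{1}{331163}\right) = \frac{220215}{47309} \approx 4.6548$)
$\frac{F + \left(-117 + 971\right)^{2}}{-2000995 + \left(-1002 - 1058\right) 139} = \frac{\frac{220215}{47309} + \left(-117 + 971\right)^{2}}{-2000995 + \left(-1002 - 1058\right) 139} = \frac{\frac{220215}{47309} + 854^{2}}{-2000995 - 286340} = \frac{\frac{220215}{47309} + 729316}{-2000995 - 286340} = \frac{34503430859}{47309 \left(-2287335\right)} = \frac{34503430859}{47309} \left(- \frac{1}{2287335}\right) = - \frac{34503430859}{108211531515}$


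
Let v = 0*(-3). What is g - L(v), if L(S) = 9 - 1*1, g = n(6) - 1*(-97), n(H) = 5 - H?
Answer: 88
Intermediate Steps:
g = 96 (g = (5 - 1*6) - 1*(-97) = (5 - 6) + 97 = -1 + 97 = 96)
v = 0
L(S) = 8 (L(S) = 9 - 1 = 8)
g - L(v) = 96 - 1*8 = 96 - 8 = 88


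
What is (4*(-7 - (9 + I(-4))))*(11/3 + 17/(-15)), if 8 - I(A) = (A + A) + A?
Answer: -1824/5 ≈ -364.80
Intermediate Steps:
I(A) = 8 - 3*A (I(A) = 8 - ((A + A) + A) = 8 - (2*A + A) = 8 - 3*A)
(4*(-7 - (9 + I(-4))))*(11/3 + 17/(-15)) = (4*(-7 - (9 + (8 - 3*(-4)))))*(11/3 + 17/(-15)) = (4*(-7 - (9 + (8 + 12))))*(11*(⅓) + 17*(-1/15)) = (4*(-7 - (9 + 20)))*(11/3 - 17/15) = (4*(-7 - 1*29))*(38/15) = (4*(-7 - 29))*(38/15) = (4*(-36))*(38/15) = -144*38/15 = -1824/5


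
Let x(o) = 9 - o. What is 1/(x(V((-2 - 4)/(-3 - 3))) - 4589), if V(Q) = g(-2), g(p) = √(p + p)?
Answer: -1145/5244101 + I/10488202 ≈ -0.00021834 + 9.5345e-8*I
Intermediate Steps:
g(p) = √2*√p (g(p) = √(2*p) = √2*√p)
V(Q) = 2*I (V(Q) = √2*√(-2) = √2*(I*√2) = 2*I)
1/(x(V((-2 - 4)/(-3 - 3))) - 4589) = 1/((9 - 2*I) - 4589) = 1/(-4580 - 2*I) = (-4580 + 2*I)/20976404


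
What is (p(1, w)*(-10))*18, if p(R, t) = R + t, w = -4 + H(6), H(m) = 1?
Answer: 360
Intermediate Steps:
w = -3 (w = -4 + 1 = -3)
(p(1, w)*(-10))*18 = ((1 - 3)*(-10))*18 = -2*(-10)*18 = 20*18 = 360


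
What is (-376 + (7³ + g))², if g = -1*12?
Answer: 2025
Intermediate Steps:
g = -12
(-376 + (7³ + g))² = (-376 + (7³ - 12))² = (-376 + (343 - 12))² = (-376 + 331)² = (-45)² = 2025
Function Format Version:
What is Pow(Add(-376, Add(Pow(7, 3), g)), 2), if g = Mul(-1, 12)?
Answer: 2025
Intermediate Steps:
g = -12
Pow(Add(-376, Add(Pow(7, 3), g)), 2) = Pow(Add(-376, Add(Pow(7, 3), -12)), 2) = Pow(Add(-376, Add(343, -12)), 2) = Pow(Add(-376, 331), 2) = Pow(-45, 2) = 2025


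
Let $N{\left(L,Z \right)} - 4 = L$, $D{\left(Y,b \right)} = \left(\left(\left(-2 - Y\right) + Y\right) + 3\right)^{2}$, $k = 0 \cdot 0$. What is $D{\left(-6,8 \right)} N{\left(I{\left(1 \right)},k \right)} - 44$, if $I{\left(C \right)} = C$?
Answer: $-39$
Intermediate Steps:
$k = 0$
$D{\left(Y,b \right)} = 1$ ($D{\left(Y,b \right)} = \left(-2 + 3\right)^{2} = 1^{2} = 1$)
$N{\left(L,Z \right)} = 4 + L$
$D{\left(-6,8 \right)} N{\left(I{\left(1 \right)},k \right)} - 44 = 1 \left(4 + 1\right) - 44 = 1 \cdot 5 - 44 = 5 - 44 = -39$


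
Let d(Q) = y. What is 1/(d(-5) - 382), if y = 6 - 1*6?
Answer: -1/382 ≈ -0.0026178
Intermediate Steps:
y = 0 (y = 6 - 6 = 0)
d(Q) = 0
1/(d(-5) - 382) = 1/(0 - 382) = 1/(-382) = -1/382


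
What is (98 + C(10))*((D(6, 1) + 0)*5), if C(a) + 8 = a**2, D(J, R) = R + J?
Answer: 6650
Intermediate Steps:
D(J, R) = J + R
C(a) = -8 + a**2
(98 + C(10))*((D(6, 1) + 0)*5) = (98 + (-8 + 10**2))*(((6 + 1) + 0)*5) = (98 + (-8 + 100))*((7 + 0)*5) = (98 + 92)*(7*5) = 190*35 = 6650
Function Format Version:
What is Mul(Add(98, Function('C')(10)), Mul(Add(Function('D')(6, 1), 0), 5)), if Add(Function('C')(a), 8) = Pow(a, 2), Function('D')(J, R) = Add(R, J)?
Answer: 6650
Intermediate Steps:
Function('D')(J, R) = Add(J, R)
Function('C')(a) = Add(-8, Pow(a, 2))
Mul(Add(98, Function('C')(10)), Mul(Add(Function('D')(6, 1), 0), 5)) = Mul(Add(98, Add(-8, Pow(10, 2))), Mul(Add(Add(6, 1), 0), 5)) = Mul(Add(98, Add(-8, 100)), Mul(Add(7, 0), 5)) = Mul(Add(98, 92), Mul(7, 5)) = Mul(190, 35) = 6650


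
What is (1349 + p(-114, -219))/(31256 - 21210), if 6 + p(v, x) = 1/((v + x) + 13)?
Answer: 429759/3214720 ≈ 0.13368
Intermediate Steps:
p(v, x) = -6 + 1/(13 + v + x) (p(v, x) = -6 + 1/((v + x) + 13) = -6 + 1/(13 + v + x))
(1349 + p(-114, -219))/(31256 - 21210) = (1349 + (-77 - 6*(-114) - 6*(-219))/(13 - 114 - 219))/(31256 - 21210) = (1349 + (-77 + 684 + 1314)/(-320))/10046 = (1349 - 1/320*1921)*(1/10046) = (1349 - 1921/320)*(1/10046) = (429759/320)*(1/10046) = 429759/3214720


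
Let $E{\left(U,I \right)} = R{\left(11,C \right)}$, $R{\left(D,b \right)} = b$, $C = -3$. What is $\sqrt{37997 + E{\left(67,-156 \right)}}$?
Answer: $11 \sqrt{314} \approx 194.92$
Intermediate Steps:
$E{\left(U,I \right)} = -3$
$\sqrt{37997 + E{\left(67,-156 \right)}} = \sqrt{37997 - 3} = \sqrt{37994} = 11 \sqrt{314}$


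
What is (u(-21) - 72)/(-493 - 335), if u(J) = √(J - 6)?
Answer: 2/23 - I*√3/276 ≈ 0.086957 - 0.0062755*I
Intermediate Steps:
u(J) = √(-6 + J)
(u(-21) - 72)/(-493 - 335) = (√(-6 - 21) - 72)/(-493 - 335) = (√(-27) - 72)/(-828) = (3*I*√3 - 72)*(-1/828) = (-72 + 3*I*√3)*(-1/828) = 2/23 - I*√3/276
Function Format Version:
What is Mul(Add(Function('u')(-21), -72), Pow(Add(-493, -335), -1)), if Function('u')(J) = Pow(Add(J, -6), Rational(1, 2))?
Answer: Add(Rational(2, 23), Mul(Rational(-1, 276), I, Pow(3, Rational(1, 2)))) ≈ Add(0.086957, Mul(-0.0062755, I))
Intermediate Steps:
Function('u')(J) = Pow(Add(-6, J), Rational(1, 2))
Mul(Add(Function('u')(-21), -72), Pow(Add(-493, -335), -1)) = Mul(Add(Pow(Add(-6, -21), Rational(1, 2)), -72), Pow(Add(-493, -335), -1)) = Mul(Add(Pow(-27, Rational(1, 2)), -72), Pow(-828, -1)) = Mul(Add(Mul(3, I, Pow(3, Rational(1, 2))), -72), Rational(-1, 828)) = Mul(Add(-72, Mul(3, I, Pow(3, Rational(1, 2)))), Rational(-1, 828)) = Add(Rational(2, 23), Mul(Rational(-1, 276), I, Pow(3, Rational(1, 2))))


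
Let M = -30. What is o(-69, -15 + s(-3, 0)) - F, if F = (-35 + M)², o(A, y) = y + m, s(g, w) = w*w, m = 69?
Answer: -4171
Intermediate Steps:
s(g, w) = w²
o(A, y) = 69 + y (o(A, y) = y + 69 = 69 + y)
F = 4225 (F = (-35 - 30)² = (-65)² = 4225)
o(-69, -15 + s(-3, 0)) - F = (69 + (-15 + 0²)) - 1*4225 = (69 + (-15 + 0)) - 4225 = (69 - 15) - 4225 = 54 - 4225 = -4171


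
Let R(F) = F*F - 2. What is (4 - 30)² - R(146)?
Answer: -20638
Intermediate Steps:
R(F) = -2 + F² (R(F) = F² - 2 = -2 + F²)
(4 - 30)² - R(146) = (4 - 30)² - (-2 + 146²) = (-26)² - (-2 + 21316) = 676 - 1*21314 = 676 - 21314 = -20638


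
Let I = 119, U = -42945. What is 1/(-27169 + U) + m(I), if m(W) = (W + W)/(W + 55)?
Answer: 8343479/6099918 ≈ 1.3678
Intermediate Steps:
m(W) = 2*W/(55 + W) (m(W) = (2*W)/(55 + W) = 2*W/(55 + W))
1/(-27169 + U) + m(I) = 1/(-27169 - 42945) + 2*119/(55 + 119) = 1/(-70114) + 2*119/174 = -1/70114 + 2*119*(1/174) = -1/70114 + 119/87 = 8343479/6099918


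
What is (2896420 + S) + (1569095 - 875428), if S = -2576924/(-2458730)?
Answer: 4413528593217/1229365 ≈ 3.5901e+6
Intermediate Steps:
S = 1288462/1229365 (S = -2576924*(-1/2458730) = 1288462/1229365 ≈ 1.0481)
(2896420 + S) + (1569095 - 875428) = (2896420 + 1288462/1229365) + (1569095 - 875428) = 3560758661762/1229365 + 693667 = 4413528593217/1229365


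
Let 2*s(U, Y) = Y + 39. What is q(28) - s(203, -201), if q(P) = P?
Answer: 109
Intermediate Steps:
s(U, Y) = 39/2 + Y/2 (s(U, Y) = (Y + 39)/2 = (39 + Y)/2 = 39/2 + Y/2)
q(28) - s(203, -201) = 28 - (39/2 + (½)*(-201)) = 28 - (39/2 - 201/2) = 28 - 1*(-81) = 28 + 81 = 109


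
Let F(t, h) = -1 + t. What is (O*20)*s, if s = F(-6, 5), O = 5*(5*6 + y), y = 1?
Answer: -21700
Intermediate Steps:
O = 155 (O = 5*(5*6 + 1) = 5*(30 + 1) = 5*31 = 155)
s = -7 (s = -1 - 6 = -7)
(O*20)*s = (155*20)*(-7) = 3100*(-7) = -21700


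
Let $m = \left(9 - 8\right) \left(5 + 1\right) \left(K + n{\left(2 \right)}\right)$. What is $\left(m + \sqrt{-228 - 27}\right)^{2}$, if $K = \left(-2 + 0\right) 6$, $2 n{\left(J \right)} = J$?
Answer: $\left(66 - i \sqrt{255}\right)^{2} \approx 4101.0 - 2107.9 i$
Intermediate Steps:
$n{\left(J \right)} = \frac{J}{2}$
$K = -12$ ($K = \left(-2\right) 6 = -12$)
$m = -66$ ($m = \left(9 - 8\right) \left(5 + 1\right) \left(-12 + \frac{1}{2} \cdot 2\right) = 1 \cdot 6 \left(-12 + 1\right) = 1 \cdot 6 \left(-11\right) = 1 \left(-66\right) = -66$)
$\left(m + \sqrt{-228 - 27}\right)^{2} = \left(-66 + \sqrt{-228 - 27}\right)^{2} = \left(-66 + \sqrt{-255}\right)^{2} = \left(-66 + i \sqrt{255}\right)^{2}$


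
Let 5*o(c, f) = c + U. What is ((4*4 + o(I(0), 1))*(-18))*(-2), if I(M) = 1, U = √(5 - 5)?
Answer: 2916/5 ≈ 583.20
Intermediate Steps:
U = 0 (U = √0 = 0)
o(c, f) = c/5 (o(c, f) = (c + 0)/5 = c/5)
((4*4 + o(I(0), 1))*(-18))*(-2) = ((4*4 + (⅕)*1)*(-18))*(-2) = ((16 + ⅕)*(-18))*(-2) = ((81/5)*(-18))*(-2) = -1458/5*(-2) = 2916/5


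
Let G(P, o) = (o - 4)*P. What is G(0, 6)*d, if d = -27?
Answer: 0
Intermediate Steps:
G(P, o) = P*(-4 + o) (G(P, o) = (-4 + o)*P = P*(-4 + o))
G(0, 6)*d = (0*(-4 + 6))*(-27) = (0*2)*(-27) = 0*(-27) = 0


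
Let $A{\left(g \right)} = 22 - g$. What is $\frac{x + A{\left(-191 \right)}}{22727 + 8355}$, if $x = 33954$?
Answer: $\frac{34167}{31082} \approx 1.0993$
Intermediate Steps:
$\frac{x + A{\left(-191 \right)}}{22727 + 8355} = \frac{33954 + \left(22 - -191\right)}{22727 + 8355} = \frac{33954 + \left(22 + 191\right)}{31082} = \left(33954 + 213\right) \frac{1}{31082} = 34167 \cdot \frac{1}{31082} = \frac{34167}{31082}$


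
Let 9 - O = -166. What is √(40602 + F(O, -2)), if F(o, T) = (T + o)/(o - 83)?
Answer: √85917811/46 ≈ 201.50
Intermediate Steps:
O = 175 (O = 9 - 1*(-166) = 9 + 166 = 175)
F(o, T) = (T + o)/(-83 + o)
√(40602 + F(O, -2)) = √(40602 + (-2 + 175)/(-83 + 175)) = √(40602 + 173/92) = √(3735557/92) = √85917811/46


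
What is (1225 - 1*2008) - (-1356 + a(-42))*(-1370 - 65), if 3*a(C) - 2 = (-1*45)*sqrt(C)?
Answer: -5837059/3 - 21525*I*sqrt(42) ≈ -1.9457e+6 - 1.395e+5*I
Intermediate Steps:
a(C) = 2/3 - 15*sqrt(C) (a(C) = 2/3 + ((-1*45)*sqrt(C))/3 = 2/3 + (-45*sqrt(C))/3 = 2/3 - 15*sqrt(C))
(1225 - 1*2008) - (-1356 + a(-42))*(-1370 - 65) = (1225 - 1*2008) - (-1356 + (2/3 - 15*I*sqrt(42)))*(-1370 - 65) = (1225 - 2008) - (-1356 + (2/3 - 15*I*sqrt(42)))*(-1435) = -783 - (-1356 + (2/3 - 15*I*sqrt(42)))*(-1435) = -783 - (-4066/3 - 15*I*sqrt(42))*(-1435) = -783 - (5834710/3 + 21525*I*sqrt(42)) = -783 + (-5834710/3 - 21525*I*sqrt(42)) = -5837059/3 - 21525*I*sqrt(42)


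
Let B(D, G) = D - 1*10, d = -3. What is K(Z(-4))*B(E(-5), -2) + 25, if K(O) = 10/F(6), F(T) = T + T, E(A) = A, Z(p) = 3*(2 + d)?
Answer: 25/2 ≈ 12.500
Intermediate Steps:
Z(p) = -3 (Z(p) = 3*(2 - 3) = 3*(-1) = -3)
F(T) = 2*T
B(D, G) = -10 + D (B(D, G) = D - 10 = -10 + D)
K(O) = 5/6 (K(O) = 10/((2*6)) = 10/12 = 10*(1/12) = 5/6)
K(Z(-4))*B(E(-5), -2) + 25 = 5*(-10 - 5)/6 + 25 = (5/6)*(-15) + 25 = -25/2 + 25 = 25/2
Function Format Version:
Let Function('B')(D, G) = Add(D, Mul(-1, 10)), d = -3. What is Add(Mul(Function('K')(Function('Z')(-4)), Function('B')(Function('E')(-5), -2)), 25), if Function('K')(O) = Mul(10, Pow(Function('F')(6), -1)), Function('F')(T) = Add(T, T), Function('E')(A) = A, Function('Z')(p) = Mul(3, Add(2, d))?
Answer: Rational(25, 2) ≈ 12.500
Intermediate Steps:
Function('Z')(p) = -3 (Function('Z')(p) = Mul(3, Add(2, -3)) = Mul(3, -1) = -3)
Function('F')(T) = Mul(2, T)
Function('B')(D, G) = Add(-10, D) (Function('B')(D, G) = Add(D, -10) = Add(-10, D))
Function('K')(O) = Rational(5, 6) (Function('K')(O) = Mul(10, Pow(Mul(2, 6), -1)) = Mul(10, Pow(12, -1)) = Mul(10, Rational(1, 12)) = Rational(5, 6))
Add(Mul(Function('K')(Function('Z')(-4)), Function('B')(Function('E')(-5), -2)), 25) = Add(Mul(Rational(5, 6), Add(-10, -5)), 25) = Add(Mul(Rational(5, 6), -15), 25) = Add(Rational(-25, 2), 25) = Rational(25, 2)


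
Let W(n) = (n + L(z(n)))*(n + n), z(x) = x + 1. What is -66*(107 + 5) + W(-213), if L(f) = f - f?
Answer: 83346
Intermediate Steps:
z(x) = 1 + x
L(f) = 0
W(n) = 2*n**2 (W(n) = (n + 0)*(n + n) = n*(2*n) = 2*n**2)
-66*(107 + 5) + W(-213) = -66*(107 + 5) + 2*(-213)**2 = -66*112 + 2*45369 = -7392 + 90738 = 83346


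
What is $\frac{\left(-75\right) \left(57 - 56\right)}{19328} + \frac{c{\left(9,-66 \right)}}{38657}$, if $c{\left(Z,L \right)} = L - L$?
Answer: $- \frac{75}{19328} \approx -0.0038804$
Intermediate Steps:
$c{\left(Z,L \right)} = 0$
$\frac{\left(-75\right) \left(57 - 56\right)}{19328} + \frac{c{\left(9,-66 \right)}}{38657} = \frac{\left(-75\right) \left(57 - 56\right)}{19328} + \frac{0}{38657} = \left(-75\right) 1 \cdot \frac{1}{19328} + 0 \cdot \frac{1}{38657} = \left(-75\right) \frac{1}{19328} + 0 = - \frac{75}{19328} + 0 = - \frac{75}{19328}$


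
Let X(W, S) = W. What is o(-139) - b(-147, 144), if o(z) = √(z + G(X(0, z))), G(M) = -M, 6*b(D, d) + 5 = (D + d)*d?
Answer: 437/6 + I*√139 ≈ 72.833 + 11.79*I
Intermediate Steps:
b(D, d) = -⅚ + d*(D + d)/6 (b(D, d) = -⅚ + ((D + d)*d)/6 = -⅚ + (d*(D + d))/6 = -⅚ + d*(D + d)/6)
o(z) = √z (o(z) = √(z - 1*0) = √(z + 0) = √z)
o(-139) - b(-147, 144) = √(-139) - (-⅚ + (⅙)*144² + (⅙)*(-147)*144) = I*√139 - (-⅚ + (⅙)*20736 - 3528) = I*√139 - (-⅚ + 3456 - 3528) = I*√139 - 1*(-437/6) = I*√139 + 437/6 = 437/6 + I*√139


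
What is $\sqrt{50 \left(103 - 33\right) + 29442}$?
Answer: $\sqrt{32942} \approx 181.5$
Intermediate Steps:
$\sqrt{50 \left(103 - 33\right) + 29442} = \sqrt{50 \cdot 70 + 29442} = \sqrt{3500 + 29442} = \sqrt{32942}$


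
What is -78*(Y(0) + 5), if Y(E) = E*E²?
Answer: -390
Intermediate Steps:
Y(E) = E³
-78*(Y(0) + 5) = -78*(0³ + 5) = -78*(0 + 5) = -78*5 = -390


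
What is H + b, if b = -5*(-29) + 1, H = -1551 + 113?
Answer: -1292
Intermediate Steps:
H = -1438
b = 146 (b = 145 + 1 = 146)
H + b = -1438 + 146 = -1292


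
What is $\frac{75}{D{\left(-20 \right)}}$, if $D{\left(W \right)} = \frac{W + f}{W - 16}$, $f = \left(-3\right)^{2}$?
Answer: $\frac{2700}{11} \approx 245.45$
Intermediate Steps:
$f = 9$
$D{\left(W \right)} = \frac{9 + W}{-16 + W}$ ($D{\left(W \right)} = \frac{W + 9}{W - 16} = \frac{9 + W}{-16 + W}$)
$\frac{75}{D{\left(-20 \right)}} = \frac{75}{\frac{1}{-16 - 20} \left(9 - 20\right)} = \frac{75}{\frac{1}{-36} \left(-11\right)} = \frac{75}{\left(- \frac{1}{36}\right) \left(-11\right)} = \frac{75}{\frac{11}{36}} = 75 \cdot \frac{36}{11} = \frac{2700}{11}$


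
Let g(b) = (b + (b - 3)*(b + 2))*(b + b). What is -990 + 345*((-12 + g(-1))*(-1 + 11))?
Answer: -7890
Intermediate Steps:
g(b) = 2*b*(b + (-3 + b)*(2 + b)) (g(b) = (b + (-3 + b)*(2 + b))*(2*b) = 2*b*(b + (-3 + b)*(2 + b)))
-990 + 345*((-12 + g(-1))*(-1 + 11)) = -990 + 345*((-12 + 2*(-1)*(-6 + (-1)**2))*(-1 + 11)) = -990 + 345*((-12 + 2*(-1)*(-6 + 1))*10) = -990 + 345*((-12 + 2*(-1)*(-5))*10) = -990 + 345*((-12 + 10)*10) = -990 + 345*(-2*10) = -990 + 345*(-20) = -990 - 6900 = -7890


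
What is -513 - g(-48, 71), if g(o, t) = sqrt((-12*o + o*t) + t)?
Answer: -513 - I*sqrt(2761) ≈ -513.0 - 52.545*I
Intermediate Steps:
g(o, t) = sqrt(t - 12*o + o*t)
-513 - g(-48, 71) = -513 - sqrt(71 - 12*(-48) - 48*71) = -513 - sqrt(71 + 576 - 3408) = -513 - sqrt(-2761) = -513 - I*sqrt(2761)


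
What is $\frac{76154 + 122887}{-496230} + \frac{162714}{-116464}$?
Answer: $- \frac{8660389937}{4816077560} \approx -1.7982$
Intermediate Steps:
$\frac{76154 + 122887}{-496230} + \frac{162714}{-116464} = 199041 \left(- \frac{1}{496230}\right) + 162714 \left(- \frac{1}{116464}\right) = - \frac{66347}{165410} - \frac{81357}{58232} = - \frac{8660389937}{4816077560}$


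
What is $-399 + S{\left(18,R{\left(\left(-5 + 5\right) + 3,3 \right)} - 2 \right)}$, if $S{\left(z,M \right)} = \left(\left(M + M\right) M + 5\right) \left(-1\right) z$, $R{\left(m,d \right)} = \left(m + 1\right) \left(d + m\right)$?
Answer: $-17913$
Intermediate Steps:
$R{\left(m,d \right)} = \left(1 + m\right) \left(d + m\right)$
$S{\left(z,M \right)} = z \left(-5 - 2 M^{2}\right)$ ($S{\left(z,M \right)} = \left(2 M M + 5\right) \left(-1\right) z = \left(2 M^{2} + 5\right) \left(-1\right) z = \left(5 + 2 M^{2}\right) \left(-1\right) z = \left(-5 - 2 M^{2}\right) z = z \left(-5 - 2 M^{2}\right)$)
$-399 + S{\left(18,R{\left(\left(-5 + 5\right) + 3,3 \right)} - 2 \right)} = -399 - 18 \left(5 + 2 \left(\left(3 + \left(\left(-5 + 5\right) + 3\right) + \left(\left(-5 + 5\right) + 3\right)^{2} + 3 \left(\left(-5 + 5\right) + 3\right)\right) - 2\right)^{2}\right) = -399 - 18 \left(5 + 2 \left(\left(3 + \left(0 + 3\right) + \left(0 + 3\right)^{2} + 3 \left(0 + 3\right)\right) - 2\right)^{2}\right) = -399 - 18 \left(5 + 2 \left(\left(3 + 3 + 3^{2} + 3 \cdot 3\right) - 2\right)^{2}\right) = -399 - 18 \left(5 + 2 \left(\left(3 + 3 + 9 + 9\right) - 2\right)^{2}\right) = -399 - 18 \left(5 + 2 \left(24 - 2\right)^{2}\right) = -399 - 18 \left(5 + 2 \cdot 22^{2}\right) = -399 - 18 \left(5 + 2 \cdot 484\right) = -399 - 18 \left(5 + 968\right) = -399 - 18 \cdot 973 = -399 - 17514 = -17913$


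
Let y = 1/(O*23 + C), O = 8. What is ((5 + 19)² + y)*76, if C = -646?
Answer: 10112218/231 ≈ 43776.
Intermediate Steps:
y = -1/462 (y = 1/(8*23 - 646) = 1/(184 - 646) = 1/(-462) = -1/462 ≈ -0.0021645)
((5 + 19)² + y)*76 = ((5 + 19)² - 1/462)*76 = (24² - 1/462)*76 = (576 - 1/462)*76 = (266111/462)*76 = 10112218/231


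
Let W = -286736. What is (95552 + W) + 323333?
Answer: 132149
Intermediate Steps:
(95552 + W) + 323333 = (95552 - 286736) + 323333 = -191184 + 323333 = 132149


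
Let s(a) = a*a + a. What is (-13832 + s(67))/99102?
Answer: -1546/16517 ≈ -0.093601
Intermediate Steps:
s(a) = a + a² (s(a) = a² + a = a + a²)
(-13832 + s(67))/99102 = (-13832 + 67*(1 + 67))/99102 = (-13832 + 67*68)*(1/99102) = (-13832 + 4556)*(1/99102) = -9276*1/99102 = -1546/16517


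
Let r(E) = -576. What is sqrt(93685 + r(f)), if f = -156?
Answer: sqrt(93109) ≈ 305.14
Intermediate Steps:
sqrt(93685 + r(f)) = sqrt(93685 - 576) = sqrt(93109)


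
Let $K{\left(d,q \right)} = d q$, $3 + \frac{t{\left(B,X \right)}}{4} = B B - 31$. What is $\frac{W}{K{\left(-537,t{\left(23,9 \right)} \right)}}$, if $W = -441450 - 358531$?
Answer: $\frac{799981}{1063260} \approx 0.75239$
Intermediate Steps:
$t{\left(B,X \right)} = -136 + 4 B^{2}$ ($t{\left(B,X \right)} = -12 + 4 \left(B B - 31\right) = -12 + 4 \left(B^{2} - 31\right) = -12 + 4 \left(-31 + B^{2}\right) = -12 + \left(-124 + 4 B^{2}\right) = -136 + 4 B^{2}$)
$W = -799981$
$\frac{W}{K{\left(-537,t{\left(23,9 \right)} \right)}} = - \frac{799981}{\left(-537\right) \left(-136 + 4 \cdot 23^{2}\right)} = - \frac{799981}{\left(-537\right) \left(-136 + 4 \cdot 529\right)} = - \frac{799981}{\left(-537\right) \left(-136 + 2116\right)} = - \frac{799981}{\left(-537\right) 1980} = - \frac{799981}{-1063260} = \left(-799981\right) \left(- \frac{1}{1063260}\right) = \frac{799981}{1063260}$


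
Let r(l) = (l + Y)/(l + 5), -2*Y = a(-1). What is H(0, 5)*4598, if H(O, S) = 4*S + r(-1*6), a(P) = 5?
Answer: 131043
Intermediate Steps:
Y = -5/2 (Y = -½*5 = -5/2 ≈ -2.5000)
r(l) = (-5/2 + l)/(5 + l) (r(l) = (l - 5/2)/(l + 5) = (-5/2 + l)/(5 + l))
H(O, S) = 17/2 + 4*S (H(O, S) = 4*S + (-5/2 - 1*6)/(5 - 1*6) = 4*S + (-5/2 - 6)/(5 - 6) = 4*S - 17/2/(-1) = 4*S - 1*(-17/2) = 4*S + 17/2 = 17/2 + 4*S)
H(0, 5)*4598 = (17/2 + 4*5)*4598 = (17/2 + 20)*4598 = (57/2)*4598 = 131043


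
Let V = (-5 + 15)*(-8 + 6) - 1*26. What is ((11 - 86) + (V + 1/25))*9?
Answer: -27216/25 ≈ -1088.6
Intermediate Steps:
V = -46 (V = 10*(-2) - 26 = -20 - 26 = -46)
((11 - 86) + (V + 1/25))*9 = ((11 - 86) + (-46 + 1/25))*9 = (-75 + (-46 + 1/25))*9 = (-75 - 1149/25)*9 = -3024/25*9 = -27216/25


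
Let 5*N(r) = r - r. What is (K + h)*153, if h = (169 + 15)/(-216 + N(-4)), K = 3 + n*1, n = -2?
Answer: 68/3 ≈ 22.667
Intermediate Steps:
N(r) = 0 (N(r) = (r - r)/5 = (1/5)*0 = 0)
K = 1 (K = 3 - 2*1 = 3 - 2 = 1)
h = -23/27 (h = (169 + 15)/(-216 + 0) = 184/(-216) = 184*(-1/216) = -23/27 ≈ -0.85185)
(K + h)*153 = (1 - 23/27)*153 = (4/27)*153 = 68/3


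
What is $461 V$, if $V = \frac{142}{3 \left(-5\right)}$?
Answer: $- \frac{65462}{15} \approx -4364.1$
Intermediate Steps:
$V = - \frac{142}{15}$ ($V = \frac{142}{-15} = 142 \left(- \frac{1}{15}\right) = - \frac{142}{15} \approx -9.4667$)
$461 V = 461 \left(- \frac{142}{15}\right) = - \frac{65462}{15}$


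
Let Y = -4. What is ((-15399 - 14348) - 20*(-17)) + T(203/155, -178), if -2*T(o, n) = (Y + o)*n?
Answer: -4595198/155 ≈ -29646.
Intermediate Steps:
T(o, n) = -n*(-4 + o)/2 (T(o, n) = -(-4 + o)*n/2 = -n*(-4 + o)/2)
((-15399 - 14348) - 20*(-17)) + T(203/155, -178) = ((-15399 - 14348) - 20*(-17)) + (½)*(-178)*(4 - 203/155) = (-29747 + 340) + (½)*(-178)*(4 - 203/155) = -29407 + (½)*(-178)*(4 - 1*203/155) = -29407 + (½)*(-178)*(4 - 203/155) = -29407 + (½)*(-178)*(417/155) = -29407 - 37113/155 = -4595198/155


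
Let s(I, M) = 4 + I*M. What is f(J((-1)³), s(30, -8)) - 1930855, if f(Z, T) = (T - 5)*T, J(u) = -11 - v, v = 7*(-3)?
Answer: -1873979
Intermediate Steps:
v = -21
J(u) = 10 (J(u) = -11 - 1*(-21) = -11 + 21 = 10)
f(Z, T) = T*(-5 + T) (f(Z, T) = (-5 + T)*T = T*(-5 + T))
f(J((-1)³), s(30, -8)) - 1930855 = (4 + 30*(-8))*(-5 + (4 + 30*(-8))) - 1930855 = (4 - 240)*(-5 + (4 - 240)) - 1930855 = -236*(-5 - 236) - 1930855 = -236*(-241) - 1930855 = 56876 - 1930855 = -1873979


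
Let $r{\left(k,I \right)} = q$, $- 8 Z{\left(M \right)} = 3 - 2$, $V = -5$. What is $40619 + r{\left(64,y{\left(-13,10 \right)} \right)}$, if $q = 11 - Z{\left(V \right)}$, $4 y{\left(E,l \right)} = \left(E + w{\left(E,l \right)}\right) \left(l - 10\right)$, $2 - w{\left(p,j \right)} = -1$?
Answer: $\frac{325041}{8} \approx 40630.0$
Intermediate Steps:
$w{\left(p,j \right)} = 3$ ($w{\left(p,j \right)} = 2 - -1 = 2 + 1 = 3$)
$Z{\left(M \right)} = - \frac{1}{8}$ ($Z{\left(M \right)} = - \frac{3 - 2}{8} = \left(- \frac{1}{8}\right) 1 = - \frac{1}{8}$)
$y{\left(E,l \right)} = \frac{\left(-10 + l\right) \left(3 + E\right)}{4}$ ($y{\left(E,l \right)} = \frac{\left(E + 3\right) \left(l - 10\right)}{4} = \frac{\left(3 + E\right) \left(-10 + l\right)}{4} = \frac{\left(-10 + l\right) \left(3 + E\right)}{4}$)
$q = \frac{89}{8}$ ($q = 11 - - \frac{1}{8} = 11 + \frac{1}{8} = \frac{89}{8} \approx 11.125$)
$r{\left(k,I \right)} = \frac{89}{8}$
$40619 + r{\left(64,y{\left(-13,10 \right)} \right)} = 40619 + \frac{89}{8} = \frac{325041}{8}$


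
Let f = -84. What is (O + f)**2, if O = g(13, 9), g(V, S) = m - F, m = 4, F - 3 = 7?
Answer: 8100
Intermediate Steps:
F = 10 (F = 3 + 7 = 10)
g(V, S) = -6 (g(V, S) = 4 - 1*10 = 4 - 10 = -6)
O = -6
(O + f)**2 = (-6 - 84)**2 = (-90)**2 = 8100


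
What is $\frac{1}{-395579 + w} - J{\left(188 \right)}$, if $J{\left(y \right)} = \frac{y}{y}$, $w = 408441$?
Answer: $- \frac{12861}{12862} \approx -0.99992$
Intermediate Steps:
$J{\left(y \right)} = 1$
$\frac{1}{-395579 + w} - J{\left(188 \right)} = \frac{1}{-395579 + 408441} - 1 = \frac{1}{12862} - 1 = - \frac{12861}{12862}$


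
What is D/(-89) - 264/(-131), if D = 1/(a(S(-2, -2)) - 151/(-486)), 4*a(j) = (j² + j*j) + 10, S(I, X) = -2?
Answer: 27434991/13629371 ≈ 2.0129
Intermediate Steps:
a(j) = 5/2 + j²/2 (a(j) = ((j² + j*j) + 10)/4 = ((j² + j²) + 10)/4 = (2*j² + 10)/4 = (10 + 2*j²)/4 = 5/2 + j²/2)
D = 243/1169 (D = 1/((5/2 + (½)*(-2)²) - 151/(-486)) = 1/((5/2 + (½)*4) - 151*(-1/486)) = 1/((5/2 + 2) + 151/486) = 1/(9/2 + 151/486) = 1/(1169/243) = 243/1169 ≈ 0.20787)
D/(-89) - 264/(-131) = (243/1169)/(-89) - 264/(-131) = (243/1169)*(-1/89) - 264*(-1/131) = -243/104041 + 264/131 = 27434991/13629371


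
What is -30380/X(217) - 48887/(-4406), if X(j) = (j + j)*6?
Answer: -7549/13218 ≈ -0.57112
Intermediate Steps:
X(j) = 12*j (X(j) = (2*j)*6 = 12*j)
-30380/X(217) - 48887/(-4406) = -30380/(12*217) - 48887/(-4406) = -30380/2604 - 48887*(-1/4406) = -30380*1/2604 + 48887/4406 = -35/3 + 48887/4406 = -7549/13218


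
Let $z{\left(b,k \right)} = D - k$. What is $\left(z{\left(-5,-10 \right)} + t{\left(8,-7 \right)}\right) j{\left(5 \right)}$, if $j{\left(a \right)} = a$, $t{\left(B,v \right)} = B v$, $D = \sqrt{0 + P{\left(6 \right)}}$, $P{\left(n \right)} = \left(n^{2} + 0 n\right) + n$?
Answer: $-230 + 5 \sqrt{42} \approx -197.6$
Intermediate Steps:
$P{\left(n \right)} = n + n^{2}$ ($P{\left(n \right)} = \left(n^{2} + 0\right) + n = n^{2} + n = n + n^{2}$)
$D = \sqrt{42}$ ($D = \sqrt{0 + 6 \left(1 + 6\right)} = \sqrt{0 + 6 \cdot 7} = \sqrt{0 + 42} = \sqrt{42} \approx 6.4807$)
$z{\left(b,k \right)} = \sqrt{42} - k$
$\left(z{\left(-5,-10 \right)} + t{\left(8,-7 \right)}\right) j{\left(5 \right)} = \left(\left(\sqrt{42} - -10\right) + 8 \left(-7\right)\right) 5 = \left(\left(\sqrt{42} + 10\right) - 56\right) 5 = \left(\left(10 + \sqrt{42}\right) - 56\right) 5 = \left(-46 + \sqrt{42}\right) 5 = -230 + 5 \sqrt{42}$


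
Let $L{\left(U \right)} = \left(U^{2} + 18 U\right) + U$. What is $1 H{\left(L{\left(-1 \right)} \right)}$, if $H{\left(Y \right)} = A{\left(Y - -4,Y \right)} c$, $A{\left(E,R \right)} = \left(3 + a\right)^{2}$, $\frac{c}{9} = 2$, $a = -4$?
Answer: $18$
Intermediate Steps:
$L{\left(U \right)} = U^{2} + 19 U$
$c = 18$ ($c = 9 \cdot 2 = 18$)
$A{\left(E,R \right)} = 1$ ($A{\left(E,R \right)} = \left(3 - 4\right)^{2} = \left(-1\right)^{2} = 1$)
$H{\left(Y \right)} = 18$ ($H{\left(Y \right)} = 1 \cdot 18 = 18$)
$1 H{\left(L{\left(-1 \right)} \right)} = 1 \cdot 18 = 18$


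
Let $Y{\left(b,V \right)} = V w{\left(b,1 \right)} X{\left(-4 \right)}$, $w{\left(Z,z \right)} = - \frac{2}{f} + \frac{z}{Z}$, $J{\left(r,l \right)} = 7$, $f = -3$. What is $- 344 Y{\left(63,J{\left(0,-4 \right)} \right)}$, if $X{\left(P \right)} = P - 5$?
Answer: $14792$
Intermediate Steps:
$X{\left(P \right)} = -5 + P$
$w{\left(Z,z \right)} = \frac{2}{3} + \frac{z}{Z}$ ($w{\left(Z,z \right)} = - \frac{2}{-3} + \frac{z}{Z} = \left(-2\right) \left(- \frac{1}{3}\right) + \frac{z}{Z} = \frac{2}{3} + \frac{z}{Z}$)
$Y{\left(b,V \right)} = - 9 V \left(\frac{2}{3} + \frac{1}{b}\right)$ ($Y{\left(b,V \right)} = V \left(\frac{2}{3} + 1 \frac{1}{b}\right) \left(-5 - 4\right) = V \left(\frac{2}{3} + \frac{1}{b}\right) \left(-9\right) = - 9 V \left(\frac{2}{3} + \frac{1}{b}\right)$)
$- 344 Y{\left(63,J{\left(0,-4 \right)} \right)} = - 344 \left(\left(-6\right) 7 - \frac{63}{63}\right) = - 344 \left(-42 - 63 \cdot \frac{1}{63}\right) = - 344 \left(-42 - 1\right) = \left(-344\right) \left(-43\right) = 14792$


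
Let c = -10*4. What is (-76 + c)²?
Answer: 13456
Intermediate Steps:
c = -40
(-76 + c)² = (-76 - 40)² = (-116)² = 13456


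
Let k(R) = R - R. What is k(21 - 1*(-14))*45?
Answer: 0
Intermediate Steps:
k(R) = 0
k(21 - 1*(-14))*45 = 0*45 = 0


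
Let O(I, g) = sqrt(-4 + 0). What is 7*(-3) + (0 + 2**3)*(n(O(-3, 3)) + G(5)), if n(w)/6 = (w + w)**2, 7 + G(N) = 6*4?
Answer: -653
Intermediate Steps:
O(I, g) = 2*I (O(I, g) = sqrt(-4) = 2*I)
G(N) = 17 (G(N) = -7 + 6*4 = -7 + 24 = 17)
n(w) = 24*w**2 (n(w) = 6*(w + w)**2 = 6*(2*w)**2 = 6*(4*w**2) = 24*w**2)
7*(-3) + (0 + 2**3)*(n(O(-3, 3)) + G(5)) = 7*(-3) + (0 + 2**3)*(24*(2*I)**2 + 17) = -21 + (0 + 8)*(24*(-4) + 17) = -21 + 8*(-96 + 17) = -21 + 8*(-79) = -21 - 632 = -653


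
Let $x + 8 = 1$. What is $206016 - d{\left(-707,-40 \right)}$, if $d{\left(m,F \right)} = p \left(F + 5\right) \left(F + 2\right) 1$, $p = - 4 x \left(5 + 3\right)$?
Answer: $-91904$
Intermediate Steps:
$x = -7$ ($x = -8 + 1 = -7$)
$p = 224$ ($p = \left(-4\right) \left(-7\right) \left(5 + 3\right) = 28 \cdot 8 = 224$)
$d{\left(m,F \right)} = 224 \left(2 + F\right) \left(5 + F\right)$ ($d{\left(m,F \right)} = 224 \left(F + 5\right) \left(F + 2\right) 1 = 224 \left(5 + F\right) \left(2 + F\right) 1 = 224 \left(2 + F\right) \left(5 + F\right) 1 = 224 \left(2 + F\right) \left(5 + F\right)$)
$206016 - d{\left(-707,-40 \right)} = 206016 - \left(2240 + 224 \left(-40\right)^{2} + 1568 \left(-40\right)\right) = 206016 - \left(2240 + 224 \cdot 1600 - 62720\right) = 206016 - \left(2240 + 358400 - 62720\right) = 206016 - 297920 = -91904$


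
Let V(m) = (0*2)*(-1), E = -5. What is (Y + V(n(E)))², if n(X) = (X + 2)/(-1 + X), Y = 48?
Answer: 2304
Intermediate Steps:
n(X) = (2 + X)/(-1 + X)
V(m) = 0 (V(m) = 0*(-1) = 0)
(Y + V(n(E)))² = (48 + 0)² = 48² = 2304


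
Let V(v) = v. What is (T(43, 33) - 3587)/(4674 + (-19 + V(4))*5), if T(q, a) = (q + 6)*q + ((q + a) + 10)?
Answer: -1394/4599 ≈ -0.30311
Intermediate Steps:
T(q, a) = 10 + a + q + q*(6 + q) (T(q, a) = (6 + q)*q + ((a + q) + 10) = q*(6 + q) + (10 + a + q) = 10 + a + q + q*(6 + q))
(T(43, 33) - 3587)/(4674 + (-19 + V(4))*5) = ((10 + 33 + 43² + 7*43) - 3587)/(4674 + (-19 + 4)*5) = ((10 + 33 + 1849 + 301) - 3587)/(4674 - 15*5) = (2193 - 3587)/(4674 - 75) = -1394/4599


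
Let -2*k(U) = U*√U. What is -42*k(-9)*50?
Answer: -28350*I ≈ -28350.0*I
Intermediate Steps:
k(U) = -U^(3/2)/2 (k(U) = -U*√U/2 = -U^(3/2)/2)
-42*k(-9)*50 = -(-21)*(-9)^(3/2)*50 = -(-21)*(-27*I)*50 = -567*I*50 = -28350*I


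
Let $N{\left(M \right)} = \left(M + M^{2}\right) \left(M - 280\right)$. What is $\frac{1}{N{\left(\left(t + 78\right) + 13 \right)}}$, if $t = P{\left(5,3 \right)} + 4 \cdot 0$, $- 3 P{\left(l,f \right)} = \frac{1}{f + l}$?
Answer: $- \frac{13824}{21858726097} \approx -6.3242 \cdot 10^{-7}$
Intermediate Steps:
$P{\left(l,f \right)} = - \frac{1}{3 \left(f + l\right)}$
$t = - \frac{1}{24}$ ($t = - \frac{1}{3 \cdot 3 + 3 \cdot 5} + 4 \cdot 0 = - \frac{1}{9 + 15} + 0 = - \frac{1}{24} + 0 = - \frac{1}{24} \approx -0.041667$)
$N{\left(M \right)} = \left(-280 + M\right) \left(M + M^{2}\right)$ ($N{\left(M \right)} = \left(M + M^{2}\right) \left(-280 + M\right) = \left(-280 + M\right) \left(M + M^{2}\right)$)
$\frac{1}{N{\left(\left(t + 78\right) + 13 \right)}} = \frac{1}{\left(\left(- \frac{1}{24} + 78\right) + 13\right) \left(-280 + \left(\left(- \frac{1}{24} + 78\right) + 13\right)^{2} - 279 \left(\left(- \frac{1}{24} + 78\right) + 13\right)\right)} = \frac{1}{\left(\frac{1871}{24} + 13\right) \left(-280 + \left(\frac{1871}{24} + 13\right)^{2} - 279 \left(\frac{1871}{24} + 13\right)\right)} = \frac{1}{\frac{2183}{24} \left(-280 + \left(\frac{2183}{24}\right)^{2} - \frac{203019}{8}\right)} = \frac{1}{\frac{2183}{24} \left(-280 + \frac{4765489}{576} - \frac{203019}{8}\right)} = \frac{1}{\frac{2183}{24} \left(- \frac{10013159}{576}\right)} = \frac{1}{- \frac{21858726097}{13824}} = - \frac{13824}{21858726097}$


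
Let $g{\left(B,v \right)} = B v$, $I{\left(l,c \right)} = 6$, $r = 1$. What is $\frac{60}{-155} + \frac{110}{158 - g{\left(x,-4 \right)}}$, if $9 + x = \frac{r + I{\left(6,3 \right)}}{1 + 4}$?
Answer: $\frac{427}{899} \approx 0.47497$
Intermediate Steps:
$x = - \frac{38}{5}$ ($x = -9 + \frac{1 + 6}{1 + 4} = -9 + \frac{7}{5} = - \frac{38}{5} \approx -7.6$)
$\frac{60}{-155} + \frac{110}{158 - g{\left(x,-4 \right)}} = \frac{60}{-155} + \frac{110}{158 - \left(- \frac{38}{5}\right) \left(-4\right)} = 60 \left(- \frac{1}{155}\right) + \frac{110}{158 - \frac{152}{5}} = - \frac{12}{31} + \frac{110}{158 - \frac{152}{5}} = - \frac{12}{31} + \frac{110}{\frac{638}{5}} = - \frac{12}{31} + 110 \cdot \frac{5}{638} = - \frac{12}{31} + \frac{25}{29} = \frac{427}{899}$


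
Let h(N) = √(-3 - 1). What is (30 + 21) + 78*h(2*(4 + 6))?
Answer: 51 + 156*I ≈ 51.0 + 156.0*I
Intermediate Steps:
h(N) = 2*I (h(N) = √(-4) = 2*I)
(30 + 21) + 78*h(2*(4 + 6)) = (30 + 21) + 78*(2*I) = 51 + 156*I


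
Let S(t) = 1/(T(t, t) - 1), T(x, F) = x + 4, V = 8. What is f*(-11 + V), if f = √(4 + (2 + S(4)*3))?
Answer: -9*√35/7 ≈ -7.6064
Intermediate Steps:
T(x, F) = 4 + x
S(t) = 1/(3 + t) (S(t) = 1/((4 + t) - 1) = 1/(3 + t))
f = 3*√35/7 (f = √(4 + (2 + 3/(3 + 4))) = √(4 + (2 + 3/7)) = √(4 + 17/7) = √(45/7) = 3*√35/7 ≈ 2.5355)
f*(-11 + V) = (3*√35/7)*(-11 + 8) = (3*√35/7)*(-3) = -9*√35/7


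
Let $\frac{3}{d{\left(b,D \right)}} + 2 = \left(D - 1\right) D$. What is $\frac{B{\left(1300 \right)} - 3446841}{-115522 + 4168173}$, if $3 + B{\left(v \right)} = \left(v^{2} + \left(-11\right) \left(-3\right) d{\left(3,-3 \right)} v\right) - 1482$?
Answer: $- \frac{29584}{68689} \approx -0.4307$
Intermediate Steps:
$d{\left(b,D \right)} = \frac{3}{-2 + D \left(-1 + D\right)}$ ($d{\left(b,D \right)} = \frac{3}{-2 + \left(D - 1\right) D} = \frac{3}{-2 + \left(-1 + D\right) D} = \frac{3}{-2 + D \left(-1 + D\right)}$)
$B{\left(v \right)} = -1485 + v^{2} + \frac{99 v}{10}$ ($B{\left(v \right)} = -3 - \left(1482 - v^{2} - \left(-11\right) \left(-3\right) \frac{3}{-2 + \left(-3\right)^{2} - -3} v\right) = -3 - \left(1482 - v^{2} - 33 \frac{3}{-2 + 9 + 3} v\right) = -3 - \left(1482 - v^{2} - 33 \cdot \frac{3}{10} v\right) = -3 - \left(1482 - v^{2} - \frac{99 v}{10}\right) = -3 + \left(-1482 + v^{2} + \frac{99 v}{10}\right) = -1485 + v^{2} + \frac{99 v}{10}$)
$\frac{B{\left(1300 \right)} - 3446841}{-115522 + 4168173} = \frac{\left(-1485 + 1300^{2} + \frac{99}{10} \cdot 1300\right) - 3446841}{-115522 + 4168173} = \frac{\left(-1485 + 1690000 + 12870\right) - 3446841}{4052651} = \left(1701385 - 3446841\right) \frac{1}{4052651} = \left(-1745456\right) \frac{1}{4052651} = - \frac{29584}{68689}$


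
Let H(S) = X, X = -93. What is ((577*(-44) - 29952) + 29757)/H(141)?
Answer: 25583/93 ≈ 275.09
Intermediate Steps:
H(S) = -93
((577*(-44) - 29952) + 29757)/H(141) = ((577*(-44) - 29952) + 29757)/(-93) = ((-25388 - 29952) + 29757)*(-1/93) = (-55340 + 29757)*(-1/93) = -25583*(-1/93) = 25583/93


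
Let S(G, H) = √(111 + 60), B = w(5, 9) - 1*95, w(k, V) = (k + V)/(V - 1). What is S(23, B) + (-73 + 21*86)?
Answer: 1733 + 3*√19 ≈ 1746.1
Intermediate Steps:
w(k, V) = (V + k)/(-1 + V)
B = -373/4 (B = (9 + 5)/(-1 + 9) - 1*95 = 14/8 - 95 = (⅛)*14 - 95 = 7/4 - 95 = -373/4 ≈ -93.250)
S(G, H) = 3*√19 (S(G, H) = √171 = 3*√19)
S(23, B) + (-73 + 21*86) = 3*√19 + (-73 + 21*86) = 3*√19 + (-73 + 1806) = 3*√19 + 1733 = 1733 + 3*√19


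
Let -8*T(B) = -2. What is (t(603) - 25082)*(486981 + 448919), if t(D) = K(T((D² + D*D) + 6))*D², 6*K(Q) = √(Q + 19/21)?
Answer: -23474243800 + 1350403425*√2037 ≈ 3.7474e+10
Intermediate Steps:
T(B) = ¼ (T(B) = -⅛*(-2) = ¼)
K(Q) = √(19/21 + Q)/6 (K(Q) = √(Q + 19/21)/6 = √(19/21 + Q)/6)
t(D) = √2037*D²/252 (t(D) = (√(399 + 441*(¼))/126)*D² = (√(399 + 441/4)/126)*D² = (√(2037/4)/126)*D² = ((√2037/2)/126)*D² = (√2037/252)*D² = √2037*D²/252)
(t(603) - 25082)*(486981 + 448919) = ((1/252)*√2037*603² - 25082)*(486981 + 448919) = ((1/252)*√2037*363609 - 25082)*935900 = (40401*√2037/28 - 25082)*935900 = (-25082 + 40401*√2037/28)*935900 = -23474243800 + 1350403425*√2037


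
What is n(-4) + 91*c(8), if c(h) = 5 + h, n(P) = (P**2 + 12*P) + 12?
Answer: 1163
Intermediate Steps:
n(P) = 12 + P**2 + 12*P
n(-4) + 91*c(8) = (12 + (-4)**2 + 12*(-4)) + 91*(5 + 8) = (12 + 16 - 48) + 91*13 = -20 + 1183 = 1163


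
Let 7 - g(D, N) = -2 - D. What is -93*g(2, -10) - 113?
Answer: -1136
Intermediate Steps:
g(D, N) = 9 + D (g(D, N) = 7 - (-2 - D) = 7 + (2 + D) = 9 + D)
-93*g(2, -10) - 113 = -93*(9 + 2) - 113 = -93*11 - 113 = -1023 - 113 = -1136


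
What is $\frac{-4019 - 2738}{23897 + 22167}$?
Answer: $- \frac{6757}{46064} \approx -0.14669$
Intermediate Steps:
$\frac{-4019 - 2738}{23897 + 22167} = - \frac{6757}{46064}$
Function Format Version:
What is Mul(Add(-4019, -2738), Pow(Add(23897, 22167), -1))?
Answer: Rational(-6757, 46064) ≈ -0.14669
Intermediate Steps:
Mul(Add(-4019, -2738), Pow(Add(23897, 22167), -1)) = Mul(-6757, Pow(46064, -1)) = Mul(-6757, Rational(1, 46064)) = Rational(-6757, 46064)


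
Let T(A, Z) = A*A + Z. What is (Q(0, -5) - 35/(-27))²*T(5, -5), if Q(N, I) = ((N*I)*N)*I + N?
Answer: 24500/729 ≈ 33.608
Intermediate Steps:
T(A, Z) = Z + A² (T(A, Z) = A² + Z = Z + A²)
Q(N, I) = N + I²*N² (Q(N, I) = ((I*N)*N)*I + N = (I*N²)*I + N = I²*N² + N = N + I²*N²)
(Q(0, -5) - 35/(-27))²*T(5, -5) = (0*(1 + 0*(-5)²) - 35/(-27))²*(-5 + 5²) = (0*(1 + 0*25) - 35*(-1/27))²*(-5 + 25) = (0*(1 + 0) + 35/27)²*20 = (0*1 + 35/27)²*20 = (0 + 35/27)²*20 = (35/27)²*20 = (1225/729)*20 = 24500/729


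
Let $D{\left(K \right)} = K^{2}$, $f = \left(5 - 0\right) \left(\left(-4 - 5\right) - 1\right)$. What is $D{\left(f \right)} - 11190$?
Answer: $-8690$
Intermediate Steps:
$f = -50$ ($f = \left(5 + 0\right) \left(-9 - 1\right) = 5 \left(-10\right) = -50$)
$D{\left(f \right)} - 11190 = \left(-50\right)^{2} - 11190 = 2500 - 11190 = -8690$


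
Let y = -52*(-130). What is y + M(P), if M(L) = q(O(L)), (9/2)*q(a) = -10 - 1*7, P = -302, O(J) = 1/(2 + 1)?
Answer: 60806/9 ≈ 6756.2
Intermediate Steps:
O(J) = ⅓ (O(J) = 1/3 = ⅓)
q(a) = -34/9 (q(a) = 2*(-10 - 1*7)/9 = 2*(-10 - 7)/9 = (2/9)*(-17) = -34/9)
y = 6760
M(L) = -34/9
y + M(P) = 6760 - 34/9 = 60806/9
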